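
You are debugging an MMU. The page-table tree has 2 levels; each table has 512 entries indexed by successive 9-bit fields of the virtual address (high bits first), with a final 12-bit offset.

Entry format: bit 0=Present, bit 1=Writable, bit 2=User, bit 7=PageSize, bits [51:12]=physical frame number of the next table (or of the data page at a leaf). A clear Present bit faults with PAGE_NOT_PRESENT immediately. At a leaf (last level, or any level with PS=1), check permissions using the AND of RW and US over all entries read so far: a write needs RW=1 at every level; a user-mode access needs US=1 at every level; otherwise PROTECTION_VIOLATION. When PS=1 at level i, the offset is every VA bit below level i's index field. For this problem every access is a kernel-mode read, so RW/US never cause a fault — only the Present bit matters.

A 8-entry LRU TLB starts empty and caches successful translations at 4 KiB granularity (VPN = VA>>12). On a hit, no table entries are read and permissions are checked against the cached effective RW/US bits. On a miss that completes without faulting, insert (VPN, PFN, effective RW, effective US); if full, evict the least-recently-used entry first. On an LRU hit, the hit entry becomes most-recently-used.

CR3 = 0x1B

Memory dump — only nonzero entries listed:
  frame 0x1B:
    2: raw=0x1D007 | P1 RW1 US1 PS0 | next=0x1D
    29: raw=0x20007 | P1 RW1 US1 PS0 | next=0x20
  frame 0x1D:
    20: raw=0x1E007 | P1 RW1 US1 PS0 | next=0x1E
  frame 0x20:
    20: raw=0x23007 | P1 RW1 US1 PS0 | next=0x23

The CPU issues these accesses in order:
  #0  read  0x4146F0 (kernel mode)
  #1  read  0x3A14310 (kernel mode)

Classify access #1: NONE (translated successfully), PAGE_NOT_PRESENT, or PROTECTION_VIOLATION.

Per-access translation:
#0 VA=0x4146F0 (r,kernel):
  L0: frame=0x1B idx=2 entry=0x1D007 [P=1 RW=1 US=1 PS=0]
  L1: frame=0x1D idx=20 entry=0x1E007 [P=1 RW=1 US=1 PS=0]
  ⇒ phys 0x1E6F0  [2 reads]
#1 VA=0x3A14310 (r,kernel):
  L0: frame=0x1B idx=29 entry=0x20007 [P=1 RW=1 US=1 PS=0]
  L1: frame=0x20 idx=20 entry=0x23007 [P=1 RW=1 US=1 PS=0]
  ⇒ phys 0x23310  [2 reads]

Access #1 fault: NONE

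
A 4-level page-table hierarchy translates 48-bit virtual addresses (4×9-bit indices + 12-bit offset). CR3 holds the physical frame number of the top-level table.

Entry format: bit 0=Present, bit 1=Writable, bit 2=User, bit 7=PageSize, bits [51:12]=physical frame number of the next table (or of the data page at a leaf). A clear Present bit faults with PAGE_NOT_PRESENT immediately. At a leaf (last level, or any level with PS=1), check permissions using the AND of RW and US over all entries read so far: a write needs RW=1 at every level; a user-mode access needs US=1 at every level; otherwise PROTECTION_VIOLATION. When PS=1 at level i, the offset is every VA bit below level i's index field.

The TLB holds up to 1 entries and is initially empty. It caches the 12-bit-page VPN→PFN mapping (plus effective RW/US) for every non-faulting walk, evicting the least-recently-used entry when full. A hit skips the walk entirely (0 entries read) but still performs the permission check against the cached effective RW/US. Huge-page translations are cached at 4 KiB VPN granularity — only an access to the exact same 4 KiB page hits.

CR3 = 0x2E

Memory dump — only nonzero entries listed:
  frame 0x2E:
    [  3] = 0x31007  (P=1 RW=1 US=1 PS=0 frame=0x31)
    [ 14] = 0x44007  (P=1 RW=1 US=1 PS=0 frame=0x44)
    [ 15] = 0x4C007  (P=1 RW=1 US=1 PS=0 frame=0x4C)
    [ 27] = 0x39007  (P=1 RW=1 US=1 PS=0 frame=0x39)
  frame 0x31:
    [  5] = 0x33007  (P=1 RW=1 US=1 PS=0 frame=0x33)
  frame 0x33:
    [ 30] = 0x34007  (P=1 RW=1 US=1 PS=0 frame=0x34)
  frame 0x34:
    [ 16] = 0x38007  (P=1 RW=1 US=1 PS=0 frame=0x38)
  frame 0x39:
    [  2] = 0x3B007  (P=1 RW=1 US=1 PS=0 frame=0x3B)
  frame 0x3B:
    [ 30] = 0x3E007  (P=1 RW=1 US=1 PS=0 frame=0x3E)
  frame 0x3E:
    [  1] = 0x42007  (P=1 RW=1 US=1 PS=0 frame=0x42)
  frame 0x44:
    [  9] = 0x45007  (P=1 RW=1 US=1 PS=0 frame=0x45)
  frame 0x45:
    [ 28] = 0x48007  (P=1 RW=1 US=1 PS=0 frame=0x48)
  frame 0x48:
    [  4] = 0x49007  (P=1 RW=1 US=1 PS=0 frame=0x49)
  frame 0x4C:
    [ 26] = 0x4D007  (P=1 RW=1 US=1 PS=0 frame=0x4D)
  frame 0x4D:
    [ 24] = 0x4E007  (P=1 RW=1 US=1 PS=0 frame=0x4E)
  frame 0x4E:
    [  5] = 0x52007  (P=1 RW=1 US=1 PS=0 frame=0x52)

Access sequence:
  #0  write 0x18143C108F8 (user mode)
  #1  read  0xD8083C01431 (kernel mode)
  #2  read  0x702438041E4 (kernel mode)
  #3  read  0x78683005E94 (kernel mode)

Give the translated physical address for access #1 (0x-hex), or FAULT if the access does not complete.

Trace:
#0 VA=0x18143C108F8 (w,user):
  lvl0: tbl 0x2E, slot 3 ⇒ 0x31007 (P1/RW1/US1/PS0)
  lvl1: tbl 0x31, slot 5 ⇒ 0x33007 (P1/RW1/US1/PS0)
  lvl2: tbl 0x33, slot 30 ⇒ 0x34007 (P1/RW1/US1/PS0)
  lvl3: tbl 0x34, slot 16 ⇒ 0x38007 (P1/RW1/US1/PS0)
  → PA=0x388F8  (4 entries read)
#1 VA=0xD8083C01431 (r,kernel):
  lvl0: tbl 0x2E, slot 27 ⇒ 0x39007 (P1/RW1/US1/PS0)
  lvl1: tbl 0x39, slot 2 ⇒ 0x3B007 (P1/RW1/US1/PS0)
  lvl2: tbl 0x3B, slot 30 ⇒ 0x3E007 (P1/RW1/US1/PS0)
  lvl3: tbl 0x3E, slot 1 ⇒ 0x42007 (P1/RW1/US1/PS0)
  → PA=0x42431  (4 entries read)
#2 VA=0x702438041E4 (r,kernel):
  lvl0: tbl 0x2E, slot 14 ⇒ 0x44007 (P1/RW1/US1/PS0)
  lvl1: tbl 0x44, slot 9 ⇒ 0x45007 (P1/RW1/US1/PS0)
  lvl2: tbl 0x45, slot 28 ⇒ 0x48007 (P1/RW1/US1/PS0)
  lvl3: tbl 0x48, slot 4 ⇒ 0x49007 (P1/RW1/US1/PS0)
  → PA=0x491E4  (4 entries read)
#3 VA=0x78683005E94 (r,kernel):
  lvl0: tbl 0x2E, slot 15 ⇒ 0x4C007 (P1/RW1/US1/PS0)
  lvl1: tbl 0x4C, slot 26 ⇒ 0x4D007 (P1/RW1/US1/PS0)
  lvl2: tbl 0x4D, slot 24 ⇒ 0x4E007 (P1/RW1/US1/PS0)
  lvl3: tbl 0x4E, slot 5 ⇒ 0x52007 (P1/RW1/US1/PS0)
  → PA=0x52E94  (4 entries read)

Access #1 PA: 0x42431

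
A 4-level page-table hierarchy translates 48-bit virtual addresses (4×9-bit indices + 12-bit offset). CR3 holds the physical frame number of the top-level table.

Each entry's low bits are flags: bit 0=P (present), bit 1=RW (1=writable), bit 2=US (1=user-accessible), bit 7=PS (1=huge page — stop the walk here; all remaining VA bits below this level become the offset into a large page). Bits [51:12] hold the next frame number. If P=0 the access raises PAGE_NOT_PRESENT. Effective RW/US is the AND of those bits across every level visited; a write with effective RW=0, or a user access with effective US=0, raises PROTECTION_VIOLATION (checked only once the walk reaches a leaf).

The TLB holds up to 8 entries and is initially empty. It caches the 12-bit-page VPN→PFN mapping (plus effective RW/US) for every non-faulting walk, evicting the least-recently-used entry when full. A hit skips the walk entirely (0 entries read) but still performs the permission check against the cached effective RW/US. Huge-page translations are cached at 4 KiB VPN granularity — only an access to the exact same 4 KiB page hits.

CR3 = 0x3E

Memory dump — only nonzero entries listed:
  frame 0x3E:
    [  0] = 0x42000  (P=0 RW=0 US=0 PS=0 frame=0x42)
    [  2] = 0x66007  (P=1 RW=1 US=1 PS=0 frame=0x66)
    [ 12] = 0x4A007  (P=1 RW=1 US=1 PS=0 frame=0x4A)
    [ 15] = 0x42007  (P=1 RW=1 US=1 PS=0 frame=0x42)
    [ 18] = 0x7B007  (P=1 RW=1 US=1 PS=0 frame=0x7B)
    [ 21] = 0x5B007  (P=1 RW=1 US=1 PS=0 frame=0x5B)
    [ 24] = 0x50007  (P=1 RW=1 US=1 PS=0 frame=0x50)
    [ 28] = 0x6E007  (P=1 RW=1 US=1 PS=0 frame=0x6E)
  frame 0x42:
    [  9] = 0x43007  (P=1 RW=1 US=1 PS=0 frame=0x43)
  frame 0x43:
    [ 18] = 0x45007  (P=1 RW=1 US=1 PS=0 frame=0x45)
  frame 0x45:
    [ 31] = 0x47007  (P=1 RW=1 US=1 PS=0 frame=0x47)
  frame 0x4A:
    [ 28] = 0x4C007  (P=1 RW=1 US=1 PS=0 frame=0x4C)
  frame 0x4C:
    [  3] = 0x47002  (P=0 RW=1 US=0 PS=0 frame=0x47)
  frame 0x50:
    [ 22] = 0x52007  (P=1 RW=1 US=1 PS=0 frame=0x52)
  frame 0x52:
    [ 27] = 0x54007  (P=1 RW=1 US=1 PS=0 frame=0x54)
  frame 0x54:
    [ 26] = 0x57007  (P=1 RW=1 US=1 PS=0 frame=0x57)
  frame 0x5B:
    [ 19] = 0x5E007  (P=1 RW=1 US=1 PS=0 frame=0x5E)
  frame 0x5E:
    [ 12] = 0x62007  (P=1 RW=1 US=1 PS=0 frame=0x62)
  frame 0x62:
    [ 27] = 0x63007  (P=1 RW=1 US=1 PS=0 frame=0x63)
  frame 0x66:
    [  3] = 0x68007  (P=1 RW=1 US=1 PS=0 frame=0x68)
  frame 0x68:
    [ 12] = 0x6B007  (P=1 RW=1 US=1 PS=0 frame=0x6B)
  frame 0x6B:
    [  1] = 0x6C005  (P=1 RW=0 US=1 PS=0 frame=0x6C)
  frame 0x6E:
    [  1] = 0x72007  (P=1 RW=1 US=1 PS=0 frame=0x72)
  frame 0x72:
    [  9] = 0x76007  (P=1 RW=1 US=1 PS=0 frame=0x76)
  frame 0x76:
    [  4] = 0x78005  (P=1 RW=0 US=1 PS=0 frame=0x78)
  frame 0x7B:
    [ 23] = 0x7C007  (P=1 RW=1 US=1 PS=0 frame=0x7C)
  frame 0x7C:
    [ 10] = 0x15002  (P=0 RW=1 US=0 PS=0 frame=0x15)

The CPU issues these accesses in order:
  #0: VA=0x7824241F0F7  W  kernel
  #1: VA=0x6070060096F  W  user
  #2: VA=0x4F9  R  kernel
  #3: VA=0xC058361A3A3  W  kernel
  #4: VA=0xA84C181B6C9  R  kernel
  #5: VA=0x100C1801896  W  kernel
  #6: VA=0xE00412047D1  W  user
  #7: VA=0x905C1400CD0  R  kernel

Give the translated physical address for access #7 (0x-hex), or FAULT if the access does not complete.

Walk each access:
#0 VA=0x7824241F0F7 (w,kernel):
  [0] read 0x3E idx=15: raw=0x42007 flags P=1 W=1 U=1 S=0
  [1] read 0x42 idx=9: raw=0x43007 flags P=1 W=1 U=1 S=0
  [2] read 0x43 idx=18: raw=0x45007 flags P=1 W=1 U=1 S=0
  [3] read 0x45 idx=31: raw=0x47007 flags P=1 W=1 U=1 S=0
  → PA=0x470F7  (4 entries read)
#1 VA=0x6070060096F (w,user):
  [0] read 0x3E idx=12: raw=0x4A007 flags P=1 W=1 U=1 S=0
  [1] read 0x4A idx=28: raw=0x4C007 flags P=1 W=1 U=1 S=0
  [2] read 0x4C idx=3: raw=0x47002 flags P=0 W=1 U=0 S=0
  ✗ PAGE_NOT_PRESENT  [3 reads]
#2 VA=0x4F9 (r,kernel):
  [0] read 0x3E idx=0: raw=0x42000 flags P=0 W=0 U=0 S=0
  ✗ PAGE_NOT_PRESENT  [1 reads]
#3 VA=0xC058361A3A3 (w,kernel):
  [0] read 0x3E idx=24: raw=0x50007 flags P=1 W=1 U=1 S=0
  [1] read 0x50 idx=22: raw=0x52007 flags P=1 W=1 U=1 S=0
  [2] read 0x52 idx=27: raw=0x54007 flags P=1 W=1 U=1 S=0
  [3] read 0x54 idx=26: raw=0x57007 flags P=1 W=1 U=1 S=0
  → PA=0x573A3  (4 entries read)
#4 VA=0xA84C181B6C9 (r,kernel):
  [0] read 0x3E idx=21: raw=0x5B007 flags P=1 W=1 U=1 S=0
  [1] read 0x5B idx=19: raw=0x5E007 flags P=1 W=1 U=1 S=0
  [2] read 0x5E idx=12: raw=0x62007 flags P=1 W=1 U=1 S=0
  [3] read 0x62 idx=27: raw=0x63007 flags P=1 W=1 U=1 S=0
  → PA=0x636C9  (4 entries read)
#5 VA=0x100C1801896 (w,kernel):
  [0] read 0x3E idx=2: raw=0x66007 flags P=1 W=1 U=1 S=0
  [1] read 0x66 idx=3: raw=0x68007 flags P=1 W=1 U=1 S=0
  [2] read 0x68 idx=12: raw=0x6B007 flags P=1 W=1 U=1 S=0
  [3] read 0x6B idx=1: raw=0x6C005 flags P=1 W=0 U=1 S=0
  ✗ PROTECTION_VIOLATION  [4 reads]
#6 VA=0xE00412047D1 (w,user):
  [0] read 0x3E idx=28: raw=0x6E007 flags P=1 W=1 U=1 S=0
  [1] read 0x6E idx=1: raw=0x72007 flags P=1 W=1 U=1 S=0
  [2] read 0x72 idx=9: raw=0x76007 flags P=1 W=1 U=1 S=0
  [3] read 0x76 idx=4: raw=0x78005 flags P=1 W=0 U=1 S=0
  ✗ PROTECTION_VIOLATION  [4 reads]
#7 VA=0x905C1400CD0 (r,kernel):
  [0] read 0x3E idx=18: raw=0x7B007 flags P=1 W=1 U=1 S=0
  [1] read 0x7B idx=23: raw=0x7C007 flags P=1 W=1 U=1 S=0
  [2] read 0x7C idx=10: raw=0x15002 flags P=0 W=1 U=0 S=0
  ✗ PAGE_NOT_PRESENT  [3 reads]

Access #7 PA: FAULT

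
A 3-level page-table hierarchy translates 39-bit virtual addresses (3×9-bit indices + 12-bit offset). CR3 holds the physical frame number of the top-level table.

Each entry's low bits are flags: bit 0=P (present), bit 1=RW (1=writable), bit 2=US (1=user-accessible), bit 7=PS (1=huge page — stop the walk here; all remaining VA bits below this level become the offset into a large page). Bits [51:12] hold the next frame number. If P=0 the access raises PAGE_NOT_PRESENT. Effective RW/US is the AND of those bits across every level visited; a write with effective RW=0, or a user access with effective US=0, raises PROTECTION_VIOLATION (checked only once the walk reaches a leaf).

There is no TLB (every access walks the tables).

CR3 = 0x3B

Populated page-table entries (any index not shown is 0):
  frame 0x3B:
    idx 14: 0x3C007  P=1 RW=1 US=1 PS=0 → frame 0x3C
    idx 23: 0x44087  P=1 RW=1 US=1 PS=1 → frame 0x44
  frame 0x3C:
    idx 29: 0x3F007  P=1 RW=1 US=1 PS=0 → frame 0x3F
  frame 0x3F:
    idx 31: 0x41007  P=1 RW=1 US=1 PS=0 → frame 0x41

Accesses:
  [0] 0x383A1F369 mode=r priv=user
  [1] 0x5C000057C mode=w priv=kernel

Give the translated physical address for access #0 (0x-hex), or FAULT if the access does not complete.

Trace:
#0 VA=0x383A1F369 (r,user):
  L0 @0x3B[14] → 0x3C007  P=1,RW=1,US=1,PS=0
  L1 @0x3C[29] → 0x3F007  P=1,RW=1,US=1,PS=0
  L2 @0x3F[31] → 0x41007  P=1,RW=1,US=1,PS=0
  ✓ 0x41369  — 3 lookups
#1 VA=0x5C000057C (w,kernel):
  L0 @0x3B[23] → 0x44087  P=1,RW=1,US=1,PS=1
  ✓ 0x4457C (huge @L0)  — 1 lookups

Access #0 PA: 0x41369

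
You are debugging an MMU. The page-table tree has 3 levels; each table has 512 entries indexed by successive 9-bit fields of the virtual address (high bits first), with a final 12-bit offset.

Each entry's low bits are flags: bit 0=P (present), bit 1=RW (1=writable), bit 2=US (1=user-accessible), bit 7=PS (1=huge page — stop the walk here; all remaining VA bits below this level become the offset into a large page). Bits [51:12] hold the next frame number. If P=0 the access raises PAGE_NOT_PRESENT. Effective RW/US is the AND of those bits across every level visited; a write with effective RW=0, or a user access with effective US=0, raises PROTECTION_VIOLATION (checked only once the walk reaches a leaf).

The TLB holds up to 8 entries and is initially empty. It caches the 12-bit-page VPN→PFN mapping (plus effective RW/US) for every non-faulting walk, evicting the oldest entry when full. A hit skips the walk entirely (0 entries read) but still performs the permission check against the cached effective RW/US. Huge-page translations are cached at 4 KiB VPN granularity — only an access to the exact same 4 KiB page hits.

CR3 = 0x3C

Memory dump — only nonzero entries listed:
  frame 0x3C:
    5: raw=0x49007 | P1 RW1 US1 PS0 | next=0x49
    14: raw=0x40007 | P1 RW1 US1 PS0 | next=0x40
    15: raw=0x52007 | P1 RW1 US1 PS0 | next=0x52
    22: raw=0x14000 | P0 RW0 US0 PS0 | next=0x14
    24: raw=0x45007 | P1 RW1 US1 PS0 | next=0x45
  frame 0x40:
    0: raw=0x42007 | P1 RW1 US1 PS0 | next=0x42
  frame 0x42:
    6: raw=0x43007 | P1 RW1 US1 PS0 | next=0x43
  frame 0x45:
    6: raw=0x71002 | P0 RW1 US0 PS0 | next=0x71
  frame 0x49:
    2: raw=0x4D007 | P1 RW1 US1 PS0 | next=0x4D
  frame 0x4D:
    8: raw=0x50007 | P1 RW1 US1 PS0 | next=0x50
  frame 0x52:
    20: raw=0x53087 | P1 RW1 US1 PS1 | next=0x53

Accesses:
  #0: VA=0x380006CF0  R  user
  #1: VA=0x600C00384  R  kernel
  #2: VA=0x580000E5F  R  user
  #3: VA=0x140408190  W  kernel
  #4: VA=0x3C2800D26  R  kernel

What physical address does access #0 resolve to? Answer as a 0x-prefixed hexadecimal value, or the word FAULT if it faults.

Per-access translation:
#0 VA=0x380006CF0 (r,user):
  L0 @0x3C[14] → 0x40007  P=1,RW=1,US=1,PS=0
  L1 @0x40[0] → 0x42007  P=1,RW=1,US=1,PS=0
  L2 @0x42[6] → 0x43007  P=1,RW=1,US=1,PS=0
  ✓ 0x43CF0  — 3 lookups
#1 VA=0x600C00384 (r,kernel):
  L0 @0x3C[24] → 0x45007  P=1,RW=1,US=1,PS=0
  L1 @0x45[6] → 0x71002  P=0,RW=1,US=0,PS=0
  → PAGE_NOT_PRESENT  (2 entries read)
#2 VA=0x580000E5F (r,user):
  L0 @0x3C[22] → 0x14000  P=0,RW=0,US=0,PS=0
  → PAGE_NOT_PRESENT  (1 entries read)
#3 VA=0x140408190 (w,kernel):
  L0 @0x3C[5] → 0x49007  P=1,RW=1,US=1,PS=0
  L1 @0x49[2] → 0x4D007  P=1,RW=1,US=1,PS=0
  L2 @0x4D[8] → 0x50007  P=1,RW=1,US=1,PS=0
  ✓ 0x50190  — 3 lookups
#4 VA=0x3C2800D26 (r,kernel):
  L0 @0x3C[15] → 0x52007  P=1,RW=1,US=1,PS=0
  L1 @0x52[20] → 0x53087  P=1,RW=1,US=1,PS=1
  ✓ 0x53D26 (huge @L1)  — 2 lookups

Access #0 PA: 0x43CF0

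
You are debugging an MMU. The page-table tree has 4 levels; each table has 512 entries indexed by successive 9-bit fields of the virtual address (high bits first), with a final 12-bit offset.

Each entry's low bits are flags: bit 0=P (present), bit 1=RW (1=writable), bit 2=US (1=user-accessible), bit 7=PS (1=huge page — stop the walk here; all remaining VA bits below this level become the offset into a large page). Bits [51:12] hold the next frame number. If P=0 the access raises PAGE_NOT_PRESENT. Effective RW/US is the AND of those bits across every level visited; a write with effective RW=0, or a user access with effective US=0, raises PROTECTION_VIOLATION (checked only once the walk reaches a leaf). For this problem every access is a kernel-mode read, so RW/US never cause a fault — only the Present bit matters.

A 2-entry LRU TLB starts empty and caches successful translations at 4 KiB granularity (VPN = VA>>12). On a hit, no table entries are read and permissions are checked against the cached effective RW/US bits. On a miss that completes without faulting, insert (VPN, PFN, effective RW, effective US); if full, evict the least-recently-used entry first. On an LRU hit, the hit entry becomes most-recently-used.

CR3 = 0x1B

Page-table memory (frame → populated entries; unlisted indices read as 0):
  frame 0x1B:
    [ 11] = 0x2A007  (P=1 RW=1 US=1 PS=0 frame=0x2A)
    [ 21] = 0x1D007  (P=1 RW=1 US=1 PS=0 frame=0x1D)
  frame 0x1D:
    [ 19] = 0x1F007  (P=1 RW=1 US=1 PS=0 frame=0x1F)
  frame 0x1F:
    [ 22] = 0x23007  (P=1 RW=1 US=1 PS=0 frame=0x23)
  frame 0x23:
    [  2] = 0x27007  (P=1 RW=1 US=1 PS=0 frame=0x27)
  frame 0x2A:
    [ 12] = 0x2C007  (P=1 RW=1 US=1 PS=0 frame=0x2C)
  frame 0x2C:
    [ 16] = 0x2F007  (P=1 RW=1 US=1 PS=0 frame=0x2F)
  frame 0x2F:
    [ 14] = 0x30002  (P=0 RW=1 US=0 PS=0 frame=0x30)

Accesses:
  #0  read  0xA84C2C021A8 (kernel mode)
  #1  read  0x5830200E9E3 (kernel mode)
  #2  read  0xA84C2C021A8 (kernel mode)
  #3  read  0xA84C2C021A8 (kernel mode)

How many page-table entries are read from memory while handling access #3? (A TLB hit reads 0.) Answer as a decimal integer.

Trace:
#0 VA=0xA84C2C021A8 (r,kernel):
  L0: frame=0x1B idx=21 entry=0x1D007 [P=1 RW=1 US=1 PS=0]
  L1: frame=0x1D idx=19 entry=0x1F007 [P=1 RW=1 US=1 PS=0]
  L2: frame=0x1F idx=22 entry=0x23007 [P=1 RW=1 US=1 PS=0]
  L3: frame=0x23 idx=2 entry=0x27007 [P=1 RW=1 US=1 PS=0]
  ⇒ phys 0x271A8  [4 reads]
#1 VA=0x5830200E9E3 (r,kernel):
  L0: frame=0x1B idx=11 entry=0x2A007 [P=1 RW=1 US=1 PS=0]
  L1: frame=0x2A idx=12 entry=0x2C007 [P=1 RW=1 US=1 PS=0]
  L2: frame=0x2C idx=16 entry=0x2F007 [P=1 RW=1 US=1 PS=0]
  L3: frame=0x2F idx=14 entry=0x30002 [P=0 RW=1 US=0 PS=0]
  → PAGE_NOT_PRESENT  (4 entries read)
#2 VA=0xA84C2C021A8 (r,kernel):
  TLB hit vpn=0xA84C2C02 → PA=0x271A8
#3 VA=0xA84C2C021A8 (r,kernel):
  TLB hit vpn=0xA84C2C02 → PA=0x271A8

Entries read for #3: 0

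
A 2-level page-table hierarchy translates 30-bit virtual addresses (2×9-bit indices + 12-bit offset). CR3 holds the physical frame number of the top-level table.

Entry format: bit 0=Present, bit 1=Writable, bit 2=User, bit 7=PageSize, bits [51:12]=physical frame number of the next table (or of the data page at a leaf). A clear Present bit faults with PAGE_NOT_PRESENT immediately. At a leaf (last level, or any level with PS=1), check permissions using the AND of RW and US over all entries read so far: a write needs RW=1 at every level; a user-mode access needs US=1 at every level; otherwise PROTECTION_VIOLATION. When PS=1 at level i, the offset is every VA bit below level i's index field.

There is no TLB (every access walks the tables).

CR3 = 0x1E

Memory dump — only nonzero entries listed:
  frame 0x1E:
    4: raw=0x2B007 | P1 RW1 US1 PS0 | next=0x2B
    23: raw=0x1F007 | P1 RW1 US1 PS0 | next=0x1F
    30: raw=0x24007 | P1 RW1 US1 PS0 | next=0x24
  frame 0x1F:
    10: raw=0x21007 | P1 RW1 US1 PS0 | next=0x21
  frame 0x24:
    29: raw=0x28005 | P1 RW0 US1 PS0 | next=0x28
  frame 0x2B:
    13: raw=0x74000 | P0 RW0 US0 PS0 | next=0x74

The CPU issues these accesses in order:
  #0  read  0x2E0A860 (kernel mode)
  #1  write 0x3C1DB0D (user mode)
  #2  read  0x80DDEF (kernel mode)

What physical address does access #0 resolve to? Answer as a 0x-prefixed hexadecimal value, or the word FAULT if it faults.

Per-access translation:
#0 VA=0x2E0A860 (r,kernel):
  [0] read 0x1E idx=23: raw=0x1F007 flags P=1 W=1 U=1 S=0
  [1] read 0x1F idx=10: raw=0x21007 flags P=1 W=1 U=1 S=0
  ⇒ phys 0x21860  [2 reads]
#1 VA=0x3C1DB0D (w,user):
  [0] read 0x1E idx=30: raw=0x24007 flags P=1 W=1 U=1 S=0
  [1] read 0x24 idx=29: raw=0x28005 flags P=1 W=0 U=1 S=0
  ✗ PROTECTION_VIOLATION  [2 reads]
#2 VA=0x80DDEF (r,kernel):
  [0] read 0x1E idx=4: raw=0x2B007 flags P=1 W=1 U=1 S=0
  [1] read 0x2B idx=13: raw=0x74000 flags P=0 W=0 U=0 S=0
  ✗ PAGE_NOT_PRESENT  [2 reads]

Access #0 PA: 0x21860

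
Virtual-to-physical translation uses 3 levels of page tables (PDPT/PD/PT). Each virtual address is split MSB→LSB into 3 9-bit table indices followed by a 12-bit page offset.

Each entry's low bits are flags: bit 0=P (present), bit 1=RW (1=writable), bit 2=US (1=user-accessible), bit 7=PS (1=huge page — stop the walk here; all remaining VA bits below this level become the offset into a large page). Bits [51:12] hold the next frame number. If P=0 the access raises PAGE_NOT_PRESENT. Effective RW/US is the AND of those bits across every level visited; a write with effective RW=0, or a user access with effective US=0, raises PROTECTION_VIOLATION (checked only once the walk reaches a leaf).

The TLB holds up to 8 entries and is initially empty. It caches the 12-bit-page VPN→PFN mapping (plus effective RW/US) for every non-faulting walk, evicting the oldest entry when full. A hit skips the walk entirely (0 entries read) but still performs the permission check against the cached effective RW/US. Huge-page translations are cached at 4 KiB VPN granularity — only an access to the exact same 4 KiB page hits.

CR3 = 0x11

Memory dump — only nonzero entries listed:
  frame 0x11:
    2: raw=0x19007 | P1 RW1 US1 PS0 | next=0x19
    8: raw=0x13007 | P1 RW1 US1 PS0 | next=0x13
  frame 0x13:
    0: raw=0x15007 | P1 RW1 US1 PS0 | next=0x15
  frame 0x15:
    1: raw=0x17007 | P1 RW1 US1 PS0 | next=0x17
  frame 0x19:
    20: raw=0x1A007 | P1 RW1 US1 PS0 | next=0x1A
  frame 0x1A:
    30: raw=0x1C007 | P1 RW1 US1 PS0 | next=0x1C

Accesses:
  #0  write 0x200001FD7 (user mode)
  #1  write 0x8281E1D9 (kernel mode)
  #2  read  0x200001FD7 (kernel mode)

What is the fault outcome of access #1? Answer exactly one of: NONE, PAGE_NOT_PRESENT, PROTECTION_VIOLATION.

Trace:
#0 VA=0x200001FD7 (w,user):
  [0] read 0x11 idx=8: raw=0x13007 flags P=1 W=1 U=1 S=0
  [1] read 0x13 idx=0: raw=0x15007 flags P=1 W=1 U=1 S=0
  [2] read 0x15 idx=1: raw=0x17007 flags P=1 W=1 U=1 S=0
  → PA=0x17FD7  (3 entries read)
#1 VA=0x8281E1D9 (w,kernel):
  [0] read 0x11 idx=2: raw=0x19007 flags P=1 W=1 U=1 S=0
  [1] read 0x19 idx=20: raw=0x1A007 flags P=1 W=1 U=1 S=0
  [2] read 0x1A idx=30: raw=0x1C007 flags P=1 W=1 U=1 S=0
  → PA=0x1C1D9  (3 entries read)
#2 VA=0x200001FD7 (r,kernel):
  TLB hit vpn=0x200001 → PA=0x17FD7

Access #1 fault: NONE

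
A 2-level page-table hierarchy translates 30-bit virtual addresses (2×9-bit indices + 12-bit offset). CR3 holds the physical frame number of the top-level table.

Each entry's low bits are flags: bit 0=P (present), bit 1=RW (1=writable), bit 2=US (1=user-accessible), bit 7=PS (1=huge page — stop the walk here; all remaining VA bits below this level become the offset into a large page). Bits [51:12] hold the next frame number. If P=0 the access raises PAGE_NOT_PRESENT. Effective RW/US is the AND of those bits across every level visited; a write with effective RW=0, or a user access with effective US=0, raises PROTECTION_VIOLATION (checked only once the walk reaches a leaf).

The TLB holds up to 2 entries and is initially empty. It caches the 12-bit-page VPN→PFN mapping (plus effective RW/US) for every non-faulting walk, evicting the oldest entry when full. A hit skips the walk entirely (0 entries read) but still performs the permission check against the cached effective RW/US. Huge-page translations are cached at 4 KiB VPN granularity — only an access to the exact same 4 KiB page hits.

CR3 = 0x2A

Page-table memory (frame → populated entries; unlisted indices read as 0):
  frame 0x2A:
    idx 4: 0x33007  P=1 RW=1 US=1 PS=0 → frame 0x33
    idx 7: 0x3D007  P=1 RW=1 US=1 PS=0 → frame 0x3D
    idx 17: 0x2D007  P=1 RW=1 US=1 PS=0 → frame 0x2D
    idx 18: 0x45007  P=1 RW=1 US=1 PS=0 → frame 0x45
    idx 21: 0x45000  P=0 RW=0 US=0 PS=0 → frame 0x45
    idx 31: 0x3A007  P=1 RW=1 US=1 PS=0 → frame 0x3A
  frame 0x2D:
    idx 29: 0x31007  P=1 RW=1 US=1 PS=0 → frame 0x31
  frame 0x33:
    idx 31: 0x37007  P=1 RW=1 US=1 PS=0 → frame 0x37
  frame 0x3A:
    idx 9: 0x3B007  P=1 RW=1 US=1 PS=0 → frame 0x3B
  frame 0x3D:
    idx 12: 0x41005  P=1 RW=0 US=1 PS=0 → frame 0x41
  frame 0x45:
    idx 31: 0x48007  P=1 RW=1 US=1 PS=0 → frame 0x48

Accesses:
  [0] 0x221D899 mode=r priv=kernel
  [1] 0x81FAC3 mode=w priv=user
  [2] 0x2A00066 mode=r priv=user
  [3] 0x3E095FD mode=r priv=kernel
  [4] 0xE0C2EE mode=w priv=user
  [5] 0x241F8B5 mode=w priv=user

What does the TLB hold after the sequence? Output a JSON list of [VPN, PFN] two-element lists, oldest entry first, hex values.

Walk each access:
#0 VA=0x221D899 (r,kernel):
  [0] read 0x2A idx=17: raw=0x2D007 flags P=1 W=1 U=1 S=0
  [1] read 0x2D idx=29: raw=0x31007 flags P=1 W=1 U=1 S=0
  ⇒ phys 0x31899  [2 reads]
#1 VA=0x81FAC3 (w,user):
  [0] read 0x2A idx=4: raw=0x33007 flags P=1 W=1 U=1 S=0
  [1] read 0x33 idx=31: raw=0x37007 flags P=1 W=1 U=1 S=0
  ⇒ phys 0x37AC3  [2 reads]
#2 VA=0x2A00066 (r,user):
  [0] read 0x2A idx=21: raw=0x45000 flags P=0 W=0 U=0 S=0
  → PAGE_NOT_PRESENT  (1 entries read)
#3 VA=0x3E095FD (r,kernel):
  [0] read 0x2A idx=31: raw=0x3A007 flags P=1 W=1 U=1 S=0
  [1] read 0x3A idx=9: raw=0x3B007 flags P=1 W=1 U=1 S=0
  ⇒ phys 0x3B5FD  [2 reads]
#4 VA=0xE0C2EE (w,user):
  [0] read 0x2A idx=7: raw=0x3D007 flags P=1 W=1 U=1 S=0
  [1] read 0x3D idx=12: raw=0x41005 flags P=1 W=0 U=1 S=0
  → PROTECTION_VIOLATION  (2 entries read)
#5 VA=0x241F8B5 (w,user):
  [0] read 0x2A idx=18: raw=0x45007 flags P=1 W=1 U=1 S=0
  [1] read 0x45 idx=31: raw=0x48007 flags P=1 W=1 U=1 S=0
  ⇒ phys 0x488B5  [2 reads]

TLB: [["0x3E09", "0x3B"], ["0x241F", "0x48"]]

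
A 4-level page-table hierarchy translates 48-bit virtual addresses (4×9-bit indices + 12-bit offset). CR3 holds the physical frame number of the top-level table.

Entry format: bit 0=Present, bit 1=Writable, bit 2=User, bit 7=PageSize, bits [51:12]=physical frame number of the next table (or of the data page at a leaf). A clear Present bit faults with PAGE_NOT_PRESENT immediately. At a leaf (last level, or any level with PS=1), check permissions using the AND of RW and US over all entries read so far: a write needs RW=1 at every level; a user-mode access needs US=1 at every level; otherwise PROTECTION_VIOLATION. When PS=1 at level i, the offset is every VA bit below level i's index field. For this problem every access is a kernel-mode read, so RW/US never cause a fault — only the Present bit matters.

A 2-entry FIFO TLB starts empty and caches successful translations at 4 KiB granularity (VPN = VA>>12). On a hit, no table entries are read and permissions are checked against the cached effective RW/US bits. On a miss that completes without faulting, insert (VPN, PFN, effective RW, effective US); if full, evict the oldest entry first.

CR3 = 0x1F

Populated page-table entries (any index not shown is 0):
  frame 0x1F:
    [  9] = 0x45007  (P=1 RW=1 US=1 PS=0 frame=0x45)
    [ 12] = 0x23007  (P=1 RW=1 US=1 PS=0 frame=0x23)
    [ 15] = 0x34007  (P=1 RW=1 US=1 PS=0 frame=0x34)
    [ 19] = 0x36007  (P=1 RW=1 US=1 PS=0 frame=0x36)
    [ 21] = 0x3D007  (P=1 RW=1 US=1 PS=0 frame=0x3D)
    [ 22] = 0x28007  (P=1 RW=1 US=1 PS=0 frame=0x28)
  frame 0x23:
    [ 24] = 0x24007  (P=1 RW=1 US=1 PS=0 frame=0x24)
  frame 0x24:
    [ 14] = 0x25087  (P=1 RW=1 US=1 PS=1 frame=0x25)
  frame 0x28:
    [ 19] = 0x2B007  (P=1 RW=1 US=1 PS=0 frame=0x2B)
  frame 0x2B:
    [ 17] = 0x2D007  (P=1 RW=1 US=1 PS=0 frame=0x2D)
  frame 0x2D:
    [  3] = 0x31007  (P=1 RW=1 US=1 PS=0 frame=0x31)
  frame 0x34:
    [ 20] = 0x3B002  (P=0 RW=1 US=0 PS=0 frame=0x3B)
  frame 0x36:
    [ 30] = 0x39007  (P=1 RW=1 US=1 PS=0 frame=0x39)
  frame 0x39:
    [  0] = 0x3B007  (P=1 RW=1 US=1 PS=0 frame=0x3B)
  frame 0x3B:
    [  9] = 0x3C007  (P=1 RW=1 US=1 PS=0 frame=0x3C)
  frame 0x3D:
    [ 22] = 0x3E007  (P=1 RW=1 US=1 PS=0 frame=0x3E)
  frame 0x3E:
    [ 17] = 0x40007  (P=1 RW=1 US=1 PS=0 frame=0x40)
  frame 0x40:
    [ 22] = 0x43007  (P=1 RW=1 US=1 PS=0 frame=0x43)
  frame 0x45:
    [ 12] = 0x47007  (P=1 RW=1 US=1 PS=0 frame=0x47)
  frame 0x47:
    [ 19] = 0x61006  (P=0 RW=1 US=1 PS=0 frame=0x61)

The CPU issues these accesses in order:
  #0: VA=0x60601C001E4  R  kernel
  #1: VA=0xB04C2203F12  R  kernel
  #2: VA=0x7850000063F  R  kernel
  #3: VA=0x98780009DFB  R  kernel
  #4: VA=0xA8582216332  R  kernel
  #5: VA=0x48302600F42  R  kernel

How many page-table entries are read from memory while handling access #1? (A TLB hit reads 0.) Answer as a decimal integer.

Trace:
#0 VA=0x60601C001E4 (r,kernel):
  [0] read 0x1F idx=12: raw=0x23007 flags P=1 W=1 U=1 S=0
  [1] read 0x23 idx=24: raw=0x24007 flags P=1 W=1 U=1 S=0
  [2] read 0x24 idx=14: raw=0x25087 flags P=1 W=1 U=1 S=1
  → PA=0x251E4 (huge @L2)  (3 entries read)
#1 VA=0xB04C2203F12 (r,kernel):
  [0] read 0x1F idx=22: raw=0x28007 flags P=1 W=1 U=1 S=0
  [1] read 0x28 idx=19: raw=0x2B007 flags P=1 W=1 U=1 S=0
  [2] read 0x2B idx=17: raw=0x2D007 flags P=1 W=1 U=1 S=0
  [3] read 0x2D idx=3: raw=0x31007 flags P=1 W=1 U=1 S=0
  → PA=0x31F12  (4 entries read)
#2 VA=0x7850000063F (r,kernel):
  [0] read 0x1F idx=15: raw=0x34007 flags P=1 W=1 U=1 S=0
  [1] read 0x34 idx=20: raw=0x3B002 flags P=0 W=1 U=0 S=0
  → PAGE_NOT_PRESENT  (2 entries read)
#3 VA=0x98780009DFB (r,kernel):
  [0] read 0x1F idx=19: raw=0x36007 flags P=1 W=1 U=1 S=0
  [1] read 0x36 idx=30: raw=0x39007 flags P=1 W=1 U=1 S=0
  [2] read 0x39 idx=0: raw=0x3B007 flags P=1 W=1 U=1 S=0
  [3] read 0x3B idx=9: raw=0x3C007 flags P=1 W=1 U=1 S=0
  → PA=0x3CDFB  (4 entries read)
#4 VA=0xA8582216332 (r,kernel):
  [0] read 0x1F idx=21: raw=0x3D007 flags P=1 W=1 U=1 S=0
  [1] read 0x3D idx=22: raw=0x3E007 flags P=1 W=1 U=1 S=0
  [2] read 0x3E idx=17: raw=0x40007 flags P=1 W=1 U=1 S=0
  [3] read 0x40 idx=22: raw=0x43007 flags P=1 W=1 U=1 S=0
  → PA=0x43332  (4 entries read)
#5 VA=0x48302600F42 (r,kernel):
  [0] read 0x1F idx=9: raw=0x45007 flags P=1 W=1 U=1 S=0
  [1] read 0x45 idx=12: raw=0x47007 flags P=1 W=1 U=1 S=0
  [2] read 0x47 idx=19: raw=0x61006 flags P=0 W=1 U=1 S=0
  → PAGE_NOT_PRESENT  (3 entries read)

Entries read for #1: 4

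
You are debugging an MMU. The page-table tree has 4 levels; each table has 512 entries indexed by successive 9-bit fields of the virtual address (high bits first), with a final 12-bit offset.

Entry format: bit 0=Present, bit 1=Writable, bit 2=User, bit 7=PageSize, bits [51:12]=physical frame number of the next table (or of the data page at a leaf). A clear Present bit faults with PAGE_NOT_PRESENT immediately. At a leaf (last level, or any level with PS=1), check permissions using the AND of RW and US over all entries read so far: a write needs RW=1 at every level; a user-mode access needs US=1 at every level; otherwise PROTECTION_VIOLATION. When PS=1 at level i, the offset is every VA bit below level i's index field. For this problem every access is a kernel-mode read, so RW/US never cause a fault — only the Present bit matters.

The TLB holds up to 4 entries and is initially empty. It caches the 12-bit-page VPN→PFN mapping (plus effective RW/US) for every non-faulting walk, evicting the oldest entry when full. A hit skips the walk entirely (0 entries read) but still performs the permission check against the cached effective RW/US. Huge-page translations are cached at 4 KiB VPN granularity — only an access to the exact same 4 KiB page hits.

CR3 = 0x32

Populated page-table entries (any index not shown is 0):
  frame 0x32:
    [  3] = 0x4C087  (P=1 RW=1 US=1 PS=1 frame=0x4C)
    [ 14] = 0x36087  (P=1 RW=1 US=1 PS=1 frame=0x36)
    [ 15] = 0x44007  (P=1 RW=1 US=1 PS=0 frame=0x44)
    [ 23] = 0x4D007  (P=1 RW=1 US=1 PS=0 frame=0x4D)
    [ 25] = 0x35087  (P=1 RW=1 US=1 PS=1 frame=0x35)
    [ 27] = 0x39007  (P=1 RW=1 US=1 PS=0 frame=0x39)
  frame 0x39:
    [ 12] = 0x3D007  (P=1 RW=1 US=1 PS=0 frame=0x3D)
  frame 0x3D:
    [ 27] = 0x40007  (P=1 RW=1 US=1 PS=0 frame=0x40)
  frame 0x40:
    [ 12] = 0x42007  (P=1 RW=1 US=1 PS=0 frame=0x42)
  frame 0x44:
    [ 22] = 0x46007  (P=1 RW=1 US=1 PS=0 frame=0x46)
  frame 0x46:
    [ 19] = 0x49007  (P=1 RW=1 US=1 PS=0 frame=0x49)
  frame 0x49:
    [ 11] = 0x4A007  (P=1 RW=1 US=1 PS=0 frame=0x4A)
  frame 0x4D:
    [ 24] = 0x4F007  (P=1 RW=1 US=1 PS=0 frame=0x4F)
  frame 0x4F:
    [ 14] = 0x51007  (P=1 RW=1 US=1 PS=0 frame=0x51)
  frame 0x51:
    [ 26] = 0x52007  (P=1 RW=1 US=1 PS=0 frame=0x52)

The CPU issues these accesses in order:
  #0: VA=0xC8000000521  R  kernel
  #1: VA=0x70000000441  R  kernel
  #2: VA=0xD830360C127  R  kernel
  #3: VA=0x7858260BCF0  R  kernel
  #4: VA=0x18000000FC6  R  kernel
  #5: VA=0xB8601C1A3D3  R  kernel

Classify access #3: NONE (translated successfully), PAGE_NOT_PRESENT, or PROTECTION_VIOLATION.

Walk each access:
#0 VA=0xC8000000521 (r,kernel):
  L0 @0x32[25] → 0x35087  P=1,RW=1,US=1,PS=1
  ✓ 0x35521 (huge @L0)  — 1 lookups
#1 VA=0x70000000441 (r,kernel):
  L0 @0x32[14] → 0x36087  P=1,RW=1,US=1,PS=1
  ✓ 0x36441 (huge @L0)  — 1 lookups
#2 VA=0xD830360C127 (r,kernel):
  L0 @0x32[27] → 0x39007  P=1,RW=1,US=1,PS=0
  L1 @0x39[12] → 0x3D007  P=1,RW=1,US=1,PS=0
  L2 @0x3D[27] → 0x40007  P=1,RW=1,US=1,PS=0
  L3 @0x40[12] → 0x42007  P=1,RW=1,US=1,PS=0
  ✓ 0x42127  — 4 lookups
#3 VA=0x7858260BCF0 (r,kernel):
  L0 @0x32[15] → 0x44007  P=1,RW=1,US=1,PS=0
  L1 @0x44[22] → 0x46007  P=1,RW=1,US=1,PS=0
  L2 @0x46[19] → 0x49007  P=1,RW=1,US=1,PS=0
  L3 @0x49[11] → 0x4A007  P=1,RW=1,US=1,PS=0
  ✓ 0x4ACF0  — 4 lookups
#4 VA=0x18000000FC6 (r,kernel):
  L0 @0x32[3] → 0x4C087  P=1,RW=1,US=1,PS=1
  ✓ 0x4CFC6 (huge @L0)  — 1 lookups
#5 VA=0xB8601C1A3D3 (r,kernel):
  L0 @0x32[23] → 0x4D007  P=1,RW=1,US=1,PS=0
  L1 @0x4D[24] → 0x4F007  P=1,RW=1,US=1,PS=0
  L2 @0x4F[14] → 0x51007  P=1,RW=1,US=1,PS=0
  L3 @0x51[26] → 0x52007  P=1,RW=1,US=1,PS=0
  ✓ 0x523D3  — 4 lookups

Access #3 fault: NONE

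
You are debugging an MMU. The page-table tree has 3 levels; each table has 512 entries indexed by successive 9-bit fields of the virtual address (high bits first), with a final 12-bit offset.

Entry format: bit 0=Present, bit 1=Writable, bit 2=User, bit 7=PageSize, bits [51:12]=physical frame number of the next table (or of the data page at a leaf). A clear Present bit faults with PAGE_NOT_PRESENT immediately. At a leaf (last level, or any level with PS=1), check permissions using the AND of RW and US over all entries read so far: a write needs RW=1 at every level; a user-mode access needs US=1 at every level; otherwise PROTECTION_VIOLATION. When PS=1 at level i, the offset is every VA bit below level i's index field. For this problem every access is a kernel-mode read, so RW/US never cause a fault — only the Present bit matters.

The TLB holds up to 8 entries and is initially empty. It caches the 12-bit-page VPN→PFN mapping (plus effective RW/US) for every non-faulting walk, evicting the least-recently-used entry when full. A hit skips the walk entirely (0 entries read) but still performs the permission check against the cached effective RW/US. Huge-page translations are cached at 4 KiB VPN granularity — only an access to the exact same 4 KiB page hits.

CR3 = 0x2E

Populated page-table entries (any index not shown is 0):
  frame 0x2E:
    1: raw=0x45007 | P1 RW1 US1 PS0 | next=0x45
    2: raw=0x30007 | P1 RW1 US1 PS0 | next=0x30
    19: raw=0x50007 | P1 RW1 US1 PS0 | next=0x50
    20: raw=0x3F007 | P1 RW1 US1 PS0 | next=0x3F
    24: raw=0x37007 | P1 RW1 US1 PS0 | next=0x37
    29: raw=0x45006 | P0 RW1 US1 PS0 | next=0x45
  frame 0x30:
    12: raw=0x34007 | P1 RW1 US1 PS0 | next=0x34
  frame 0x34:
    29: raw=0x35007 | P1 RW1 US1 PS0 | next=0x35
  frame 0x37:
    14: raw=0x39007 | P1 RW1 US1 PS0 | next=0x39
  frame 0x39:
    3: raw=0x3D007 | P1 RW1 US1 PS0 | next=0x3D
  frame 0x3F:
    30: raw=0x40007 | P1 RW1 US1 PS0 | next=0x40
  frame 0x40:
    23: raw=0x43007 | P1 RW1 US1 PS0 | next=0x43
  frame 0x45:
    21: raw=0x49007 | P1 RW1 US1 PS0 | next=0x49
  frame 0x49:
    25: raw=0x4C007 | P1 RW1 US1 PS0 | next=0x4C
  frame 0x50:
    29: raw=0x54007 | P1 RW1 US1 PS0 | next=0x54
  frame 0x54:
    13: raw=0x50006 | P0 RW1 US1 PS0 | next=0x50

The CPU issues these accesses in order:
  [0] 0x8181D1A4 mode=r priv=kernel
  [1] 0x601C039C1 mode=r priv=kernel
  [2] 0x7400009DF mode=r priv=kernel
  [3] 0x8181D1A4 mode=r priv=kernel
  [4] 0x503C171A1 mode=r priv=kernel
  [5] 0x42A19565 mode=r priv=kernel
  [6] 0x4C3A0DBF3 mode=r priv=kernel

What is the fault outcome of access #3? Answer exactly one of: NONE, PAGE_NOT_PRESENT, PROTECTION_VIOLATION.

Walk each access:
#0 VA=0x8181D1A4 (r,kernel):
  L0: frame=0x2E idx=2 entry=0x30007 [P=1 RW=1 US=1 PS=0]
  L1: frame=0x30 idx=12 entry=0x34007 [P=1 RW=1 US=1 PS=0]
  L2: frame=0x34 idx=29 entry=0x35007 [P=1 RW=1 US=1 PS=0]
  → PA=0x351A4  (3 entries read)
#1 VA=0x601C039C1 (r,kernel):
  L0: frame=0x2E idx=24 entry=0x37007 [P=1 RW=1 US=1 PS=0]
  L1: frame=0x37 idx=14 entry=0x39007 [P=1 RW=1 US=1 PS=0]
  L2: frame=0x39 idx=3 entry=0x3D007 [P=1 RW=1 US=1 PS=0]
  → PA=0x3D9C1  (3 entries read)
#2 VA=0x7400009DF (r,kernel):
  L0: frame=0x2E idx=29 entry=0x45006 [P=0 RW=1 US=1 PS=0]
  → PAGE_NOT_PRESENT  (1 entries read)
#3 VA=0x8181D1A4 (r,kernel):
  TLB hit vpn=0x8181D → PA=0x351A4
#4 VA=0x503C171A1 (r,kernel):
  L0: frame=0x2E idx=20 entry=0x3F007 [P=1 RW=1 US=1 PS=0]
  L1: frame=0x3F idx=30 entry=0x40007 [P=1 RW=1 US=1 PS=0]
  L2: frame=0x40 idx=23 entry=0x43007 [P=1 RW=1 US=1 PS=0]
  → PA=0x431A1  (3 entries read)
#5 VA=0x42A19565 (r,kernel):
  L0: frame=0x2E idx=1 entry=0x45007 [P=1 RW=1 US=1 PS=0]
  L1: frame=0x45 idx=21 entry=0x49007 [P=1 RW=1 US=1 PS=0]
  L2: frame=0x49 idx=25 entry=0x4C007 [P=1 RW=1 US=1 PS=0]
  → PA=0x4C565  (3 entries read)
#6 VA=0x4C3A0DBF3 (r,kernel):
  L0: frame=0x2E idx=19 entry=0x50007 [P=1 RW=1 US=1 PS=0]
  L1: frame=0x50 idx=29 entry=0x54007 [P=1 RW=1 US=1 PS=0]
  L2: frame=0x54 idx=13 entry=0x50006 [P=0 RW=1 US=1 PS=0]
  → PAGE_NOT_PRESENT  (3 entries read)

Access #3 fault: NONE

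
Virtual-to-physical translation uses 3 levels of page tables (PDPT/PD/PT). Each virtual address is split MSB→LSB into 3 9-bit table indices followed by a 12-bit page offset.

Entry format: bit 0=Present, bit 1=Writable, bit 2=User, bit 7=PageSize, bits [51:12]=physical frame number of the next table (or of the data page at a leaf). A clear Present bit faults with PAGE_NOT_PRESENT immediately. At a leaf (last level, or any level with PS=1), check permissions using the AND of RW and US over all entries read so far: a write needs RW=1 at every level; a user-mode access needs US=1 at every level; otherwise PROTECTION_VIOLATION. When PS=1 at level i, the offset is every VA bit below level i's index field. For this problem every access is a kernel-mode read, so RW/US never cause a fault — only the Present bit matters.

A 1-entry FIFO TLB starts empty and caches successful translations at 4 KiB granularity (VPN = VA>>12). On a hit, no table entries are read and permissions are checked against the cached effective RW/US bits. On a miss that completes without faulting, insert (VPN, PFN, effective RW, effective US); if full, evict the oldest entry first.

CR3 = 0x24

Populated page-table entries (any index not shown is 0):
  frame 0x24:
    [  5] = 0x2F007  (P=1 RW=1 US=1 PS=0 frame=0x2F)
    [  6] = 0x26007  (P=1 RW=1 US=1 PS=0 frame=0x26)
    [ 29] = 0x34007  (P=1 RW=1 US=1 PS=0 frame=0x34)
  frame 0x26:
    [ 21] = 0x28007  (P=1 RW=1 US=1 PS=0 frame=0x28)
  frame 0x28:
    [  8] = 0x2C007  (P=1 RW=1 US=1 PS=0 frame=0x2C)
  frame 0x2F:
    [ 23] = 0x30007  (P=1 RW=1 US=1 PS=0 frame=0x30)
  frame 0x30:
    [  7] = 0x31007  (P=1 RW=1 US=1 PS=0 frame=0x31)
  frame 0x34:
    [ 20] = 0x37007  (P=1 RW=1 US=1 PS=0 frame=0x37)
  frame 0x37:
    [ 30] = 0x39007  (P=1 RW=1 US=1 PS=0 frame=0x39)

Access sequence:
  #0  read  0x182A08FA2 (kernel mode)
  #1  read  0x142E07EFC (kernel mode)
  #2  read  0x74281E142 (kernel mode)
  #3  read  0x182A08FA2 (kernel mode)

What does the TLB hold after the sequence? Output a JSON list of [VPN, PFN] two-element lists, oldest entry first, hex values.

Trace:
#0 VA=0x182A08FA2 (r,kernel):
  L0 @0x24[6] → 0x26007  P=1,RW=1,US=1,PS=0
  L1 @0x26[21] → 0x28007  P=1,RW=1,US=1,PS=0
  L2 @0x28[8] → 0x2C007  P=1,RW=1,US=1,PS=0
  → PA=0x2CFA2  (3 entries read)
#1 VA=0x142E07EFC (r,kernel):
  L0 @0x24[5] → 0x2F007  P=1,RW=1,US=1,PS=0
  L1 @0x2F[23] → 0x30007  P=1,RW=1,US=1,PS=0
  L2 @0x30[7] → 0x31007  P=1,RW=1,US=1,PS=0
  → PA=0x31EFC  (3 entries read)
#2 VA=0x74281E142 (r,kernel):
  L0 @0x24[29] → 0x34007  P=1,RW=1,US=1,PS=0
  L1 @0x34[20] → 0x37007  P=1,RW=1,US=1,PS=0
  L2 @0x37[30] → 0x39007  P=1,RW=1,US=1,PS=0
  → PA=0x39142  (3 entries read)
#3 VA=0x182A08FA2 (r,kernel):
  L0 @0x24[6] → 0x26007  P=1,RW=1,US=1,PS=0
  L1 @0x26[21] → 0x28007  P=1,RW=1,US=1,PS=0
  L2 @0x28[8] → 0x2C007  P=1,RW=1,US=1,PS=0
  → PA=0x2CFA2  (3 entries read)

TLB: [["0x182A08", "0x2C"]]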